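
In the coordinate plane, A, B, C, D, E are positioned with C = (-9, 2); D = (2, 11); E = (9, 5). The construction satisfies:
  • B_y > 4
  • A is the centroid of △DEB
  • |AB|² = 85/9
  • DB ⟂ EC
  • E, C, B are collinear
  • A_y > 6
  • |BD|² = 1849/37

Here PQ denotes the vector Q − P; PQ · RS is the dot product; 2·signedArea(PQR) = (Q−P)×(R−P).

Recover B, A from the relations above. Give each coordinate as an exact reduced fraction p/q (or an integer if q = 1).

A = (524/111, 247/37)
B = (117/37, 149/37)

1. B_x = 117/37  [E, C, B are collinear ∩ DB ⟂ EC]
2. B_y = 149/37  [E, C, B are collinear ∩ DB ⟂ EC]
   → B = (117/37, 149/37)
3. A_x = 524/111  [A is the centroid of △DEB]
4. A_y = 247/37  [A is the centroid of △DEB]
   → A = (524/111, 247/37)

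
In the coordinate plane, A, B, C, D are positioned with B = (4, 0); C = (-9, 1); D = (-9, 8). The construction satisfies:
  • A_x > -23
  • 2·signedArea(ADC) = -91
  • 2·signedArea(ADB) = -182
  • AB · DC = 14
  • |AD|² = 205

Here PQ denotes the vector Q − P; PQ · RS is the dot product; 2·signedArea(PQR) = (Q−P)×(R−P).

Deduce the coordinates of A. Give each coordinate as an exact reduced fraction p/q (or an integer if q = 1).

1. A_x = -22  [2·signedArea(ADC) = -91 ∩ 2·signedArea(ADB) = -182]
2. A_y = 2  [2·signedArea(ADC) = -91 ∩ 2·signedArea(ADB) = -182]
   → A = (-22, 2)

A = (-22, 2)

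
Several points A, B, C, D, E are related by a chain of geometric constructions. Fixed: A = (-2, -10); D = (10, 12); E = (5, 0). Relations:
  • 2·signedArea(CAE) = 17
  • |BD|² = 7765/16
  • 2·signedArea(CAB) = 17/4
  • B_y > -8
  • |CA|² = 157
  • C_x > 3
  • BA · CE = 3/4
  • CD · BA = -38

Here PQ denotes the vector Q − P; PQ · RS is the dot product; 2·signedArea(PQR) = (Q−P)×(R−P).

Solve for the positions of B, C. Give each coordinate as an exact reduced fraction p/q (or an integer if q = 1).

B = (-1/4, -15/2)
C = (4, 1)

1. C_x = 4  [line -10·x + 7·y + 33 = 0 ∩ |CA|² = 157]
2. C_y = 1  [line -10·x + 7·y + 33 = 0 ∩ |CA|² = 157]
   → C = (4, 1)
3. B_x = -1/4  [BA · CE = 3/4 ∩ 2·signedArea(CAB) = 17/4]
4. B_y = -15/2  [BA · CE = 3/4 ∩ 2·signedArea(CAB) = 17/4]
   → B = (-1/4, -15/2)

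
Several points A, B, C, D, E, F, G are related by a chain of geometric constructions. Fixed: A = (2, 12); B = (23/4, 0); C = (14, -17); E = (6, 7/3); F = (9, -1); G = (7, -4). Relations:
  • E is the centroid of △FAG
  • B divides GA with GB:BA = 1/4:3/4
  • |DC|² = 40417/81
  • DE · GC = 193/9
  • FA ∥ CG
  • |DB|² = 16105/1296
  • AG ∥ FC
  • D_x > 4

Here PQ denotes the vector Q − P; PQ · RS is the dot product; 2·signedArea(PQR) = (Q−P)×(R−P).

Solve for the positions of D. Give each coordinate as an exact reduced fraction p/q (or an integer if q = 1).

D = (5, 31/9)

1. D_x = 5  [line -7·x + 13·y + -88/9 = 0 ∩ |DC|² = 40417/81]
2. D_y = 31/9  [line -7·x + 13·y + -88/9 = 0 ∩ |DC|² = 40417/81]
   → D = (5, 31/9)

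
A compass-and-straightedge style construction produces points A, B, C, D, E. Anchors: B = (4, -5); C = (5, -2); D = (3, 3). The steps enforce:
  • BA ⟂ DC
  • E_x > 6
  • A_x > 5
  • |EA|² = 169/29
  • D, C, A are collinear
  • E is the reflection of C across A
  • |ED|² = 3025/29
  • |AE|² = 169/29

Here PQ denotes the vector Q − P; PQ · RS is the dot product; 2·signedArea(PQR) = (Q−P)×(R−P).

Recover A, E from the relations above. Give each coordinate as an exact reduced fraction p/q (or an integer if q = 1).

1. A_x = 171/29  [D, C, A are collinear ∩ BA ⟂ DC]
2. A_y = -123/29  [D, C, A are collinear ∩ BA ⟂ DC]
   → A = (171/29, -123/29)
3. E_x = 197/29  [E is the reflection of C across A]
4. E_y = -188/29  [E is the reflection of C across A]
   → E = (197/29, -188/29)

A = (171/29, -123/29)
E = (197/29, -188/29)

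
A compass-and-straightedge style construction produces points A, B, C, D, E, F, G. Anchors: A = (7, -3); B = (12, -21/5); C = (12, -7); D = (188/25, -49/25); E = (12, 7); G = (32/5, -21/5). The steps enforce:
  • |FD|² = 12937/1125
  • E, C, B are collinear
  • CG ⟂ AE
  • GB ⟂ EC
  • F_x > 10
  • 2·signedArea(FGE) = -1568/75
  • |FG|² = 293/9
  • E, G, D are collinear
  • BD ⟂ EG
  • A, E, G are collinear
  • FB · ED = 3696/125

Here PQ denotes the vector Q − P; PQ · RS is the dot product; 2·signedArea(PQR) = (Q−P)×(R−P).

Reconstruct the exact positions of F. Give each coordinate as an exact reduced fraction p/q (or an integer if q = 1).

F = (31/3, -1/15)

1. F_x = 31/3  [2·signedArea(FGE) = -1568/75 ∩ FB · ED = 3696/125]
2. F_y = -1/15  [2·signedArea(FGE) = -1568/75 ∩ FB · ED = 3696/125]
   → F = (31/3, -1/15)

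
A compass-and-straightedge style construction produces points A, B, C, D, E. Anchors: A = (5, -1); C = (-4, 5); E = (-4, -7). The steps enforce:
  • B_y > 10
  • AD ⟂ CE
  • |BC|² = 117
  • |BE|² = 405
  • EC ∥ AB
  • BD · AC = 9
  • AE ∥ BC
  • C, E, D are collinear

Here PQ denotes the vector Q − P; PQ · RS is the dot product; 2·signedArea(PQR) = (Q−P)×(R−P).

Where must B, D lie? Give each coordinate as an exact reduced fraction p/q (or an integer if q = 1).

B = (5, 11)
D = (-4, -1)

1. B_x = 5  [AE ∥ BC ∩ EC ∥ AB]
2. B_y = 11  [AE ∥ BC ∩ EC ∥ AB]
   → B = (5, 11)
3. D_x = -4  [C, E, D are collinear ∩ AD ⟂ CE]
4. D_y = -1  [C, E, D are collinear ∩ AD ⟂ CE]
   → D = (-4, -1)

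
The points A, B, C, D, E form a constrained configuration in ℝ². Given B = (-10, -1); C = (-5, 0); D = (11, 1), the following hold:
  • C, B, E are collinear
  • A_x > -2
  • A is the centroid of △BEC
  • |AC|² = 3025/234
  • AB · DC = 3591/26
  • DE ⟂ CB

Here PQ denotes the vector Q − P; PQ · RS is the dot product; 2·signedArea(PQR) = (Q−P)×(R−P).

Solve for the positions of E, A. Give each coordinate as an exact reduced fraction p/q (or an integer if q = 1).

1. E_x = 275/26  [C, B, E are collinear ∩ DE ⟂ CB]
2. E_y = 81/26  [C, B, E are collinear ∩ DE ⟂ CB]
   → E = (275/26, 81/26)
3. A_x = -115/78  [A is the centroid of △BEC]
4. A_y = 55/78  [A is the centroid of △BEC]
   → A = (-115/78, 55/78)

A = (-115/78, 55/78)
E = (275/26, 81/26)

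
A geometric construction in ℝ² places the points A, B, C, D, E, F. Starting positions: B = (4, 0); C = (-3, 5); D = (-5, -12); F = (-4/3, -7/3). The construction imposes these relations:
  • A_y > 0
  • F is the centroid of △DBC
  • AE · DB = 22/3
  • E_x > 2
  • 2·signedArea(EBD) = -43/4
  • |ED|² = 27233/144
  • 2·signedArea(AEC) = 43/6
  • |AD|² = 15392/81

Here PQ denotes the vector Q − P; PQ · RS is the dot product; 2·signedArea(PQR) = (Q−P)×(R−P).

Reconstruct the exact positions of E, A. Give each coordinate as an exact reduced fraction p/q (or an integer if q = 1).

1. E_x = 8/3  [line 12·x + -9·y + -149/4 = 0 ∩ |ED|² = 27233/144]
2. E_y = -7/12  [line 12·x + -9·y + -149/4 = 0 ∩ |ED|² = 27233/144]
   → E = (8/3, -7/12)
3. A_x = -1/9  [2·signedArea(AEC) = 43/6 ∩ AE · DB = 22/3]
4. A_y = 8/9  [2·signedArea(AEC) = 43/6 ∩ AE · DB = 22/3]
   → A = (-1/9, 8/9)

A = (-1/9, 8/9)
E = (8/3, -7/12)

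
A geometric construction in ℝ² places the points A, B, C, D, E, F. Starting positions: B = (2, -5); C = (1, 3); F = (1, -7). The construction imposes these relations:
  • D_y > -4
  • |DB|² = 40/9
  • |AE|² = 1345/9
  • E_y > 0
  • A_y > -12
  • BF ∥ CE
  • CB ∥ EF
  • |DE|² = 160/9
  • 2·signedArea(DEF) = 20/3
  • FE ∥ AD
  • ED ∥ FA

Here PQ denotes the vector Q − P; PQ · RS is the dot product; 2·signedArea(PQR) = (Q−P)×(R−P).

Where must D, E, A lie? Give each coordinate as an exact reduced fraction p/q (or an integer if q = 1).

1. E_x = 0  [CB ∥ EF ∩ BF ∥ CE]
2. E_y = 1  [CB ∥ EF ∩ BF ∥ CE]
   → E = (0, 1)
3. D_x = 4/3  [line 8·x + 1·y + -23/3 = 0 ∩ |DB|² = 40/9]
4. D_y = -3  [line 8·x + 1·y + -23/3 = 0 ∩ |DB|² = 40/9]
   → D = (4/3, -3)
5. A_x = 7/3  [FE ∥ AD ∩ ED ∥ FA]
6. A_y = -11  [FE ∥ AD ∩ ED ∥ FA]
   → A = (7/3, -11)

A = (7/3, -11)
D = (4/3, -3)
E = (0, 1)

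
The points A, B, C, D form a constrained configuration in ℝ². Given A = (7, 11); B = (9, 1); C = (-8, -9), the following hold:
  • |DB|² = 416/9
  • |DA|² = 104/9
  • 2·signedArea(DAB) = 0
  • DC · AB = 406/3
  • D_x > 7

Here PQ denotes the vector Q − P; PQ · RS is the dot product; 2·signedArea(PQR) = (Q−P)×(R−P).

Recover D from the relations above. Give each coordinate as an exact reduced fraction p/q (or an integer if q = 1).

1. D_x = 23/3  [2·signedArea(DAB) = 0 ∩ DC · AB = 406/3]
2. D_y = 23/3  [2·signedArea(DAB) = 0 ∩ DC · AB = 406/3]
   → D = (23/3, 23/3)

D = (23/3, 23/3)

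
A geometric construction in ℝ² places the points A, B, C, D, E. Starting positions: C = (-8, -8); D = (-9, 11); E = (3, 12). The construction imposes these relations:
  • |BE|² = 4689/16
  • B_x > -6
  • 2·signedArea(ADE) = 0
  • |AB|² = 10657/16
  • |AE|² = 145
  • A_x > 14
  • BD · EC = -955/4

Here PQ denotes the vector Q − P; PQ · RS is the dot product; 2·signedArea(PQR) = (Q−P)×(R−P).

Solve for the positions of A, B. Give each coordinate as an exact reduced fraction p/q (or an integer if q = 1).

1. A_x = 15  [line -1·x + 12·y + -141 = 0 ∩ |AE|² = 145]
2. A_y = 13  [line -1·x + 12·y + -141 = 0 ∩ |AE|² = 145]
   → A = (15, 13)
3. B_x = -21/4  [line 11·x + 20·y + 471/4 = 0 ∩ |BE|² = 4689/16]
4. B_y = -3  [line 11·x + 20·y + 471/4 = 0 ∩ |BE|² = 4689/16]
   → B = (-21/4, -3)

A = (15, 13)
B = (-21/4, -3)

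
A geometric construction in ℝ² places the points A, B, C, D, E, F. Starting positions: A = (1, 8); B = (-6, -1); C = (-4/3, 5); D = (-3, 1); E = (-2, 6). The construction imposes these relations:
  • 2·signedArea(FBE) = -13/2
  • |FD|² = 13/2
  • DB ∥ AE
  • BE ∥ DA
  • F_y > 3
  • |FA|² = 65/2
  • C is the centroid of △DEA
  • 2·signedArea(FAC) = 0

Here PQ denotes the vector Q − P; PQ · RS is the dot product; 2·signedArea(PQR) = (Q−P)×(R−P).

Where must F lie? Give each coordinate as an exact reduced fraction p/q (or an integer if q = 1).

1. F_x = -5/2  [2·signedArea(FAC) = 0 ∩ 2·signedArea(FBE) = -13/2]
2. F_y = 7/2  [2·signedArea(FAC) = 0 ∩ 2·signedArea(FBE) = -13/2]
   → F = (-5/2, 7/2)

F = (-5/2, 7/2)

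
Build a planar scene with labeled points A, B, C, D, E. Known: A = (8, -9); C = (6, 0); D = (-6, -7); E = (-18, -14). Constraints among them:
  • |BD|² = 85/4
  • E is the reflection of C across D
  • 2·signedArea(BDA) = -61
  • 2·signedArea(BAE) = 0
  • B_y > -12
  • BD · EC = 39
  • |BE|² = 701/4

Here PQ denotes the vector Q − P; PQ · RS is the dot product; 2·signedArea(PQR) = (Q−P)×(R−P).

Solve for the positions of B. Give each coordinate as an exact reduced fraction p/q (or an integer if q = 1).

1. B_x = -5  [2·signedArea(BAE) = 0 ∩ BD · EC = 39]
2. B_y = -23/2  [2·signedArea(BAE) = 0 ∩ BD · EC = 39]
   → B = (-5, -23/2)

B = (-5, -23/2)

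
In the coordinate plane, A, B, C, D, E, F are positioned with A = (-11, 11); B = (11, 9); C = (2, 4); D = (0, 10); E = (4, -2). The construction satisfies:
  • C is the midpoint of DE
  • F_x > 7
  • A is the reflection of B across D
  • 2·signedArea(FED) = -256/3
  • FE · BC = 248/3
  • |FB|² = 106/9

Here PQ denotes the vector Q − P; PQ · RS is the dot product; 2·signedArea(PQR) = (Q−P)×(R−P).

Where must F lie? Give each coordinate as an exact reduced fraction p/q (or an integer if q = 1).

F = (8, 22/3)

1. F_x = 8  [FE · BC = 248/3 ∩ 2·signedArea(FED) = -256/3]
2. F_y = 22/3  [FE · BC = 248/3 ∩ 2·signedArea(FED) = -256/3]
   → F = (8, 22/3)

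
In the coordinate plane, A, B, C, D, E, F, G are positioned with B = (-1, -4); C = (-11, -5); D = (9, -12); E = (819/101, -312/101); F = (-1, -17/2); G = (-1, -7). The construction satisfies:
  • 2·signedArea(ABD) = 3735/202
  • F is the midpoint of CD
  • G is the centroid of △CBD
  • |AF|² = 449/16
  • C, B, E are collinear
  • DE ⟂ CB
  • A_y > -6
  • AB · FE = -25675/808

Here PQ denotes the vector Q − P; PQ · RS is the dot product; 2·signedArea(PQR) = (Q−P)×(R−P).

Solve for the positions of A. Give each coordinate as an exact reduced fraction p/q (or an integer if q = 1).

1. A_x = 359/101  [2·signedArea(ABD) = 3735/202 ∩ AB · FE = -25675/808]
2. A_y = -2341/404  [2·signedArea(ABD) = 3735/202 ∩ AB · FE = -25675/808]
   → A = (359/101, -2341/404)

A = (359/101, -2341/404)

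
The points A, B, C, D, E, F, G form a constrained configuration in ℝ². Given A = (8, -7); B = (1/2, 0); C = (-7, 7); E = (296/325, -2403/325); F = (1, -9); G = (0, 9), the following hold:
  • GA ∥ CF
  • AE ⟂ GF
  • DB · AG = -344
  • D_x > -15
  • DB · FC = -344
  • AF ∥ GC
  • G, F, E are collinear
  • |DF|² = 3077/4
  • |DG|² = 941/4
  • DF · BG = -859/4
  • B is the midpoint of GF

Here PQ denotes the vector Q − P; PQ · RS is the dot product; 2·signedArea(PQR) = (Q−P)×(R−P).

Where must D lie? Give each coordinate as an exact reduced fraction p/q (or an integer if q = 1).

1. D_x = -29/2  [DF · BG = -859/4 ∩ DB · FC = -344]
2. D_y = 14  [DF · BG = -859/4 ∩ DB · FC = -344]
   → D = (-29/2, 14)

D = (-29/2, 14)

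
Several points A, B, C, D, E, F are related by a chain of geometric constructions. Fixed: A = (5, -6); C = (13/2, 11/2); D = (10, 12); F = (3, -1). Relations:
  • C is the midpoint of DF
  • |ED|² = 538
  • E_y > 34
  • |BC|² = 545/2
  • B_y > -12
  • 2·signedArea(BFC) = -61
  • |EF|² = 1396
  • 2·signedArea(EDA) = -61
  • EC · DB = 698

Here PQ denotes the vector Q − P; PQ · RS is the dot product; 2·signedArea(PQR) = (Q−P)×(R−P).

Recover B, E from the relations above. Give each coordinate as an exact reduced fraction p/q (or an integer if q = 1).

B = (7, -11)
E = (13, 35)

1. E_x = 13  [line 18·x + -5·y + -59 = 0 ∩ |ED|² = 538]
2. E_y = 35  [line 18·x + -5·y + -59 = 0 ∩ |ED|² = 538]
   → E = (13, 35)
3. B_x = 7  [2·signedArea(BFC) = -61 ∩ EC · DB = 698]
4. B_y = -11  [2·signedArea(BFC) = -61 ∩ EC · DB = 698]
   → B = (7, -11)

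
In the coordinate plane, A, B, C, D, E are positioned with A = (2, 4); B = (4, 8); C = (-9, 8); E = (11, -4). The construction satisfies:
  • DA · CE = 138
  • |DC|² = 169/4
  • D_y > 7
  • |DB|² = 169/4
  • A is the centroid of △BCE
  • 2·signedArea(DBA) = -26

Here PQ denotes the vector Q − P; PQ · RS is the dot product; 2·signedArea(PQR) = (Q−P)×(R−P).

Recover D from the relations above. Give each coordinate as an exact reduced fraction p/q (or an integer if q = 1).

D = (-5/2, 8)

1. D_x = -5/2  [2·signedArea(DBA) = -26 ∩ DA · CE = 138]
2. D_y = 8  [2·signedArea(DBA) = -26 ∩ DA · CE = 138]
   → D = (-5/2, 8)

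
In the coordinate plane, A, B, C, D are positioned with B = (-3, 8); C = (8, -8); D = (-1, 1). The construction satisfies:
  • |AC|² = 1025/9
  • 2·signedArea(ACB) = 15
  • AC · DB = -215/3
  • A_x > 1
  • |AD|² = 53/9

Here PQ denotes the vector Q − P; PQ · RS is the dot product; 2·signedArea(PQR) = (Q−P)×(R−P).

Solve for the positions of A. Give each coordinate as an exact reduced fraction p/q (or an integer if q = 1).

A = (4/3, 1/3)

1. A_x = 4/3  [2·signedArea(ACB) = 15 ∩ AC · DB = -215/3]
2. A_y = 1/3  [2·signedArea(ACB) = 15 ∩ AC · DB = -215/3]
   → A = (4/3, 1/3)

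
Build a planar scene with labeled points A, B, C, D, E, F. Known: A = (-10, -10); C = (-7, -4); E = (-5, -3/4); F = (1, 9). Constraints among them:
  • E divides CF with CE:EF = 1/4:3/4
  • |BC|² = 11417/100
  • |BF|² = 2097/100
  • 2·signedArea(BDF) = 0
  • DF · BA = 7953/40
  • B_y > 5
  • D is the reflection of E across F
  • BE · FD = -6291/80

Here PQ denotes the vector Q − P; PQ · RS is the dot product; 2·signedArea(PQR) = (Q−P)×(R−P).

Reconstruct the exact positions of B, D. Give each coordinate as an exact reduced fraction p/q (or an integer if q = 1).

1. D_x = 7  [D is the reflection of E across F]
2. D_y = 75/4  [D is the reflection of E across F]
   → D = (7, 75/4)
3. B_x = -7/5  [2·signedArea(BDF) = 0 ∩ BE · FD = -6291/80]
4. B_y = 51/10  [2·signedArea(BDF) = 0 ∩ BE · FD = -6291/80]
   → B = (-7/5, 51/10)

B = (-7/5, 51/10)
D = (7, 75/4)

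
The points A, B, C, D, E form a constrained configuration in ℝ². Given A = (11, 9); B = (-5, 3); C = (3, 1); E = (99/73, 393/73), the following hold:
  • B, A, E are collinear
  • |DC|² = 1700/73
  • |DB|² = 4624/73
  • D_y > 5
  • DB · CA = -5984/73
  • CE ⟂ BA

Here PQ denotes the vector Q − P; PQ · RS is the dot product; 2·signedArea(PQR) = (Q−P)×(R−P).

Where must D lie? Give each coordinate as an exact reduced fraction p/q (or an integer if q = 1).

1. D_x = 179/73  [line -8·x + -8·y + 4816/73 = 0 ∩ |DC|² = 1700/73]
2. D_y = 423/73  [line -8·x + -8·y + 4816/73 = 0 ∩ |DC|² = 1700/73]
   → D = (179/73, 423/73)

D = (179/73, 423/73)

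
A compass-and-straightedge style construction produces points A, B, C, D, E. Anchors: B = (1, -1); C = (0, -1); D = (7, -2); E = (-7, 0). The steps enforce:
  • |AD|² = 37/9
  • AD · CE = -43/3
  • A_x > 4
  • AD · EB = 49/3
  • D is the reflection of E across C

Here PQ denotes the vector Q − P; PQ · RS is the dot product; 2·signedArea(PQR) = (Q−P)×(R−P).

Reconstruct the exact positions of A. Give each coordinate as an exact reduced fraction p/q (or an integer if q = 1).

A = (5, -5/3)

1. A_x = 5  [AD · CE = -43/3 ∩ AD · EB = 49/3]
2. A_y = -5/3  [AD · CE = -43/3 ∩ AD · EB = 49/3]
   → A = (5, -5/3)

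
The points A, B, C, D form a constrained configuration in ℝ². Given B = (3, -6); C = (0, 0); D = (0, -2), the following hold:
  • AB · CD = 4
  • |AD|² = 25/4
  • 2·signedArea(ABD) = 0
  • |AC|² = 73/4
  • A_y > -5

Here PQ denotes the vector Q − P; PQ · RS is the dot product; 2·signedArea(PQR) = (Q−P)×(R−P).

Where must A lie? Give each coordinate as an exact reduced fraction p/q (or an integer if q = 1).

1. A_x = 3/2  [2·signedArea(ABD) = 0 ∩ AB · CD = 4]
2. A_y = -4  [2·signedArea(ABD) = 0 ∩ AB · CD = 4]
   → A = (3/2, -4)

A = (3/2, -4)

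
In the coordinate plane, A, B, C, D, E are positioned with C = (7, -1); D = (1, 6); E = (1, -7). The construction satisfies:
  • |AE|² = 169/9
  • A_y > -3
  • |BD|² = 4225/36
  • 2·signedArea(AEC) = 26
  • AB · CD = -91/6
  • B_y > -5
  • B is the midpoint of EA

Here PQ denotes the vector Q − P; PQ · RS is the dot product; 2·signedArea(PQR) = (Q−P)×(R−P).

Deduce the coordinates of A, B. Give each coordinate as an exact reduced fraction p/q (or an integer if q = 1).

1. A_x = 1  [line -6·x + 6·y + 22 = 0 ∩ |AE|² = 169/9]
2. A_y = -8/3  [line -6·x + 6·y + 22 = 0 ∩ |AE|² = 169/9]
   → A = (1, -8/3)
3. B_x = 1  [B is the midpoint of EA]
4. B_y = -29/6  [B is the midpoint of EA]
   → B = (1, -29/6)

A = (1, -8/3)
B = (1, -29/6)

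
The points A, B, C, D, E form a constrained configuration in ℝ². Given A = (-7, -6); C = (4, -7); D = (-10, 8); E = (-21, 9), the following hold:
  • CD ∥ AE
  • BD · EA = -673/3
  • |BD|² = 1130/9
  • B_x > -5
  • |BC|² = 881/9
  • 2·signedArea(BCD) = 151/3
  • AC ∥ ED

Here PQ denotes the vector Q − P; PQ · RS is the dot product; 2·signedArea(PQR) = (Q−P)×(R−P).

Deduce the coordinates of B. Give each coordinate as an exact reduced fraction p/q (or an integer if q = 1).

1. B_x = -13/3  [BD · EA = -673/3 ∩ 2·signedArea(BCD) = 151/3]
2. B_y = -5/3  [BD · EA = -673/3 ∩ 2·signedArea(BCD) = 151/3]
   → B = (-13/3, -5/3)

B = (-13/3, -5/3)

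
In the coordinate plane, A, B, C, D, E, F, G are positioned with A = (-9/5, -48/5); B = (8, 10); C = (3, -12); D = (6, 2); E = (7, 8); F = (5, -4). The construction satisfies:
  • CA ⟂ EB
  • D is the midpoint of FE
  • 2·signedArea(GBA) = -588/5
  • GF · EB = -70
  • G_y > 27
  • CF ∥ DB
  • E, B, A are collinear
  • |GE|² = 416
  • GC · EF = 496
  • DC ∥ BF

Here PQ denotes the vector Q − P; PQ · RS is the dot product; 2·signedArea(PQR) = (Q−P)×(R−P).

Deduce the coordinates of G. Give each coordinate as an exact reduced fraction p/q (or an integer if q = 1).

G = (11, 28)

1. G_x = 11  [GC · EF = 496 ∩ GF · EB = -70]
2. G_y = 28  [GC · EF = 496 ∩ GF · EB = -70]
   → G = (11, 28)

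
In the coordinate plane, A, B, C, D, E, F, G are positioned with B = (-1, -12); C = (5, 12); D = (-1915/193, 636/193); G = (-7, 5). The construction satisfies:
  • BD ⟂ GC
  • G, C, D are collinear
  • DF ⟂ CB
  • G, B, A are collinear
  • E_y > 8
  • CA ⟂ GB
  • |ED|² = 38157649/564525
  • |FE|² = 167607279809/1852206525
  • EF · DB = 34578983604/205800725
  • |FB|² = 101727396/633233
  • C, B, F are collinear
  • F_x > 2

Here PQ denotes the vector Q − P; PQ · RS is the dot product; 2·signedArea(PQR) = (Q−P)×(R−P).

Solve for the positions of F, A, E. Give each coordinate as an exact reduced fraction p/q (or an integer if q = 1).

A = (-2557/325, 2424/325)
E = (-1069/325, 7949/975)
F = (6805/3281, 972/3281)

1. F_x = 6805/3281  [C, B, F are collinear ∩ DF ⟂ CB]
2. F_y = 972/3281  [C, B, F are collinear ∩ DF ⟂ CB]
   → F = (6805/3281, 972/3281)
3. A_x = -2557/325  [G, B, A are collinear ∩ CA ⟂ GB]
4. A_y = 2424/325  [G, B, A are collinear ∩ CA ⟂ GB]
   → A = (-2557/325, 2424/325)
5. E_x = -1069/325  [line -1722/193·x + 2952/193·y + -9662634/62725 = 0 ∩ |ED|² = 38157649/564525]
6. E_y = 7949/975  [line -1722/193·x + 2952/193·y + -9662634/62725 = 0 ∩ |ED|² = 38157649/564525]
   → E = (-1069/325, 7949/975)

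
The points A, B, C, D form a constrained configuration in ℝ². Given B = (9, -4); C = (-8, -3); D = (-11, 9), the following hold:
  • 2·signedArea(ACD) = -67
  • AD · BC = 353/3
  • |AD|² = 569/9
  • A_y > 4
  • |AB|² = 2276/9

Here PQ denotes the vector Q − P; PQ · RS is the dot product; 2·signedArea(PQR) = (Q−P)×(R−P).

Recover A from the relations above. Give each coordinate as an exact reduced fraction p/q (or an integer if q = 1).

A = (-13/3, 14/3)

1. A_x = -13/3  [2·signedArea(ACD) = -67 ∩ AD · BC = 353/3]
2. A_y = 14/3  [2·signedArea(ACD) = -67 ∩ AD · BC = 353/3]
   → A = (-13/3, 14/3)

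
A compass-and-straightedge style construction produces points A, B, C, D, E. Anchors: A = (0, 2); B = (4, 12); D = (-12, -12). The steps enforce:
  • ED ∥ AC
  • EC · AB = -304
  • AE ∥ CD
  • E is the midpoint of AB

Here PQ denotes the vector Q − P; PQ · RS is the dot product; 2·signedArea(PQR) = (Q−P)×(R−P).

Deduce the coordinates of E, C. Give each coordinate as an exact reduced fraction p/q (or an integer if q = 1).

1. E_x = 2  [E is the midpoint of AB]
2. E_y = 7  [E is the midpoint of AB]
   → E = (2, 7)
3. C_x = -14  [AE ∥ CD ∩ ED ∥ AC]
4. C_y = -17  [AE ∥ CD ∩ ED ∥ AC]
   → C = (-14, -17)

C = (-14, -17)
E = (2, 7)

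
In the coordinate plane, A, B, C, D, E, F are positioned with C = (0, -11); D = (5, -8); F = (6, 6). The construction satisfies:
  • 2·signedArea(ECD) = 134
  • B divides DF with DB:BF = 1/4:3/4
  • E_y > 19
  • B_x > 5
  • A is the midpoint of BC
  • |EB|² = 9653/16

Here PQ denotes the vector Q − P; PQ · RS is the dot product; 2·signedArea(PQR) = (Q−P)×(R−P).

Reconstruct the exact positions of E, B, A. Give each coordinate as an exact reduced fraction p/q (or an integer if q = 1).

A = (21/8, -31/4)
B = (21/4, -9/2)
E = (7, 20)

1. B_x = 21/4  [B divides DF with DB:BF = 1/4:3/4]
2. B_y = -9/2  [B divides DF with DB:BF = 1/4:3/4]
   → B = (21/4, -9/2)
3. A_x = 21/8  [A is the midpoint of BC]
4. A_y = -31/4  [A is the midpoint of BC]
   → A = (21/8, -31/4)
5. E_x = 7  [line -3·x + 5·y + -79 = 0 ∩ |EB|² = 9653/16]
6. E_y = 20  [line -3·x + 5·y + -79 = 0 ∩ |EB|² = 9653/16]
   → E = (7, 20)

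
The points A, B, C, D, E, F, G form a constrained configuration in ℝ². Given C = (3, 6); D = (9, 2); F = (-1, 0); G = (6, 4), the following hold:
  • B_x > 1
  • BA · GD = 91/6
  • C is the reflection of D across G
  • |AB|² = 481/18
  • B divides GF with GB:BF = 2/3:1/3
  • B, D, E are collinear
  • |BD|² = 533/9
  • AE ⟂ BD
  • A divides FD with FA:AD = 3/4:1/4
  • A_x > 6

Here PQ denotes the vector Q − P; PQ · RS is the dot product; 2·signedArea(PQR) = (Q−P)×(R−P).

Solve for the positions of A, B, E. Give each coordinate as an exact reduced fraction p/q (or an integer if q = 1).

A = (13/2, 3/2)
B = (4/3, 4/3)
E = (531/82, 73/41)

1. A_x = 13/2  [A divides FD with FA:AD = 3/4:1/4]
2. A_y = 3/2  [A divides FD with FA:AD = 3/4:1/4]
   → A = (13/2, 3/2)
3. B_x = 4/3  [B divides GF with GB:BF = 2/3:1/3]
4. B_y = 4/3  [B divides GF with GB:BF = 2/3:1/3]
   → B = (4/3, 4/3)
5. E_x = 531/82  [B, D, E are collinear ∩ AE ⟂ BD]
6. E_y = 73/41  [B, D, E are collinear ∩ AE ⟂ BD]
   → E = (531/82, 73/41)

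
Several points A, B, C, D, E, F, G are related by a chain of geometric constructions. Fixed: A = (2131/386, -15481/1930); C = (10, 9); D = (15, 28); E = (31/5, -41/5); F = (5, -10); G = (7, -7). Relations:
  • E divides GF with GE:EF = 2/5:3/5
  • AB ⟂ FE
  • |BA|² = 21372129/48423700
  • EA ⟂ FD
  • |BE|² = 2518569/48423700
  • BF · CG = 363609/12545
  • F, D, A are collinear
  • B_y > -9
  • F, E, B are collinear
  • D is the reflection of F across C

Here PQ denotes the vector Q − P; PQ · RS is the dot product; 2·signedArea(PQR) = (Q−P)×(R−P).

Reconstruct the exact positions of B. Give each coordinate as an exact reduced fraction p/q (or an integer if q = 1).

1. B_x = 76192/12545  [F, E, B are collinear ∩ AB ⟂ FE]
2. B_y = -210499/25090  [F, E, B are collinear ∩ AB ⟂ FE]
   → B = (76192/12545, -210499/25090)

B = (76192/12545, -210499/25090)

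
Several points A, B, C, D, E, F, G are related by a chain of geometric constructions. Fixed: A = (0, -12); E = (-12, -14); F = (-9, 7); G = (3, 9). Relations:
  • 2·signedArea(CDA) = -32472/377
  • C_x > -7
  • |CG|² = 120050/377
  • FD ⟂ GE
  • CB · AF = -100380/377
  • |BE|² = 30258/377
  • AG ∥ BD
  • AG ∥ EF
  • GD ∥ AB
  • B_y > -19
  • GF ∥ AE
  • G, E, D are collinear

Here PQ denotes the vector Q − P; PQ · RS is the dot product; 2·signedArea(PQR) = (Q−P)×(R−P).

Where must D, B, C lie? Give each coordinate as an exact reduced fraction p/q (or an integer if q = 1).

B = (-1695/377, -7123/377)
C = (-2544/377, -2242/377)
D = (-564/377, 794/377)

1. D_x = -564/377  [G, E, D are collinear ∩ FD ⟂ GE]
2. D_y = 794/377  [G, E, D are collinear ∩ FD ⟂ GE]
   → D = (-564/377, 794/377)
3. B_x = -1695/377  [AG ∥ BD ∩ GD ∥ AB]
4. B_y = -7123/377  [AG ∥ BD ∩ GD ∥ AB]
   → B = (-1695/377, -7123/377)
5. C_x = -2544/377  [CB · AF = -100380/377 ∩ 2·signedArea(CDA) = -32472/377]
6. C_y = -2242/377  [CB · AF = -100380/377 ∩ 2·signedArea(CDA) = -32472/377]
   → C = (-2544/377, -2242/377)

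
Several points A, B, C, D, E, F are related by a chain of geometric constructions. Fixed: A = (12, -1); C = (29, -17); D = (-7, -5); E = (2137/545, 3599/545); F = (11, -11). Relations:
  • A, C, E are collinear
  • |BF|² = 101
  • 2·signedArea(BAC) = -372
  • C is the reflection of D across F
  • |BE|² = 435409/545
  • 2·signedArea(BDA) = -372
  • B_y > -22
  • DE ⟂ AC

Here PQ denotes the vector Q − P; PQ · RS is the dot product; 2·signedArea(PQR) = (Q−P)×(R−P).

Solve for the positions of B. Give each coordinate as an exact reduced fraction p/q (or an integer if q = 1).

1. B_x = 10  [2·signedArea(BAC) = -372 ∩ 2·signedArea(BDA) = -372]
2. B_y = -21  [2·signedArea(BAC) = -372 ∩ 2·signedArea(BDA) = -372]
   → B = (10, -21)

B = (10, -21)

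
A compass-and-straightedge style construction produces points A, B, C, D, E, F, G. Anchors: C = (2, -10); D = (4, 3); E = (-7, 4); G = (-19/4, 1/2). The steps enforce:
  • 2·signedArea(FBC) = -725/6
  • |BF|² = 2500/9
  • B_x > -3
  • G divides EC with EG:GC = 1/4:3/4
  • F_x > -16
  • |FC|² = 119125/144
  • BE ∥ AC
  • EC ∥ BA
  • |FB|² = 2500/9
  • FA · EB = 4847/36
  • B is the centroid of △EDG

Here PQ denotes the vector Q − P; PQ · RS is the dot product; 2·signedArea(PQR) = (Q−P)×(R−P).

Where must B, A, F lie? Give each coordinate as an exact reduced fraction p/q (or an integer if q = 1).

1. B_x = -31/12  [B is the centroid of △EDG]
2. B_y = 5/2  [B is the centroid of △EDG]
   → B = (-31/12, 5/2)
3. A_x = 77/12  [BE ∥ AC ∩ EC ∥ BA]
4. A_y = -23/2  [BE ∥ AC ∩ EC ∥ BA]
   → A = (77/12, -23/2)
5. F_x = -191/12  [2·signedArea(FBC) = -725/6 ∩ FA · EB = 4847/36]
6. F_y = 25/2  [2·signedArea(FBC) = -725/6 ∩ FA · EB = 4847/36]
   → F = (-191/12, 25/2)

A = (77/12, -23/2)
B = (-31/12, 5/2)
F = (-191/12, 25/2)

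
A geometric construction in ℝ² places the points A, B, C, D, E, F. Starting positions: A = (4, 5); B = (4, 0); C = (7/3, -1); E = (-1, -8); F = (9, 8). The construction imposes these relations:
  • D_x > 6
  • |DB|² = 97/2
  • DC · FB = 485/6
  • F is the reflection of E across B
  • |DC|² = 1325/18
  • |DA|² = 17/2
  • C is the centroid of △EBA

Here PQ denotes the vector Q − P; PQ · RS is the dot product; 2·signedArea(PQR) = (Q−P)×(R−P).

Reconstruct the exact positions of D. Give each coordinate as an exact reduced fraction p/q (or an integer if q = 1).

1. D_x = 13/2  [line 5·x + 8·y + -169/2 = 0 ∩ |DA|² = 17/2]
2. D_y = 13/2  [line 5·x + 8·y + -169/2 = 0 ∩ |DA|² = 17/2]
   → D = (13/2, 13/2)

D = (13/2, 13/2)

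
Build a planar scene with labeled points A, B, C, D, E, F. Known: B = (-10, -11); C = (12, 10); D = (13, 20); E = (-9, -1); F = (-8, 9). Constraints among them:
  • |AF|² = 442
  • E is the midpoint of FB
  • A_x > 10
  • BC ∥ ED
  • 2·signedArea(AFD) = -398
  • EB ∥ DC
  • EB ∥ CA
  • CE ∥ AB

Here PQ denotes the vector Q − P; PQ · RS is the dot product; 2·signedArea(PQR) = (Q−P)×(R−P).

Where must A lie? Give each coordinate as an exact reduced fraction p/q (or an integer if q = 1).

1. A_x = 11  [CE ∥ AB ∩ EB ∥ CA]
2. A_y = 0  [CE ∥ AB ∩ EB ∥ CA]
   → A = (11, 0)

A = (11, 0)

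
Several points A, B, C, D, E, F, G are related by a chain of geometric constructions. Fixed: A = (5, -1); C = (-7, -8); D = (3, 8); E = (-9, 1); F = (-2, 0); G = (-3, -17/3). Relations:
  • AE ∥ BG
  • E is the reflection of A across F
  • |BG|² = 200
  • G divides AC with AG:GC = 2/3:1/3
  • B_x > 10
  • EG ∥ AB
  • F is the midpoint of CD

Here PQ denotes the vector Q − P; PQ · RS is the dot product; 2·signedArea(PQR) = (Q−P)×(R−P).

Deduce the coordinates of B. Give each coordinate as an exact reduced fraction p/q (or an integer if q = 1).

1. B_x = 11  [AE ∥ BG ∩ EG ∥ AB]
2. B_y = -23/3  [AE ∥ BG ∩ EG ∥ AB]
   → B = (11, -23/3)

B = (11, -23/3)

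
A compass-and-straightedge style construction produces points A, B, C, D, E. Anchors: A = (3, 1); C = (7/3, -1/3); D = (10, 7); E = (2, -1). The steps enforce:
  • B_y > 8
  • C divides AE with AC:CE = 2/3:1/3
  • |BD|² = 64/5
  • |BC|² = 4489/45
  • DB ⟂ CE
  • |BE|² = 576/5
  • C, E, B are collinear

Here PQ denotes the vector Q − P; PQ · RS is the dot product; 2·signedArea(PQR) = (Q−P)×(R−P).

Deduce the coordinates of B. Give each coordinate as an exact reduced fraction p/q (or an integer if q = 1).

1. B_x = 34/5  [C, E, B are collinear ∩ DB ⟂ CE]
2. B_y = 43/5  [C, E, B are collinear ∩ DB ⟂ CE]
   → B = (34/5, 43/5)

B = (34/5, 43/5)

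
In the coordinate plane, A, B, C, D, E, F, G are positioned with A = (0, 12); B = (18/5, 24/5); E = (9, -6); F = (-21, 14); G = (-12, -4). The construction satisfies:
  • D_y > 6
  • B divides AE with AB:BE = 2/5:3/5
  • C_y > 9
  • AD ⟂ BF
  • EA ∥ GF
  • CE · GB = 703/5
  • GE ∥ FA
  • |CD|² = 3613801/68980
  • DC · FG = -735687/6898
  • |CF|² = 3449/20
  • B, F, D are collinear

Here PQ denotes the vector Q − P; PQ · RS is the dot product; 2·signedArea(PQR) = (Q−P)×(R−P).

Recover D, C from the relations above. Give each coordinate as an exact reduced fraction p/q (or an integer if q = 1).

1. D_x = -6624/3449  [B, F, D are collinear ∩ AD ⟂ BF]
2. D_y = 23676/3449  [B, F, D are collinear ∩ AD ⟂ BF]
   → D = (-6624/3449, 23676/3449)
3. C_x = -87/10  [CE · GB = 703/5 ∩ DC · FG = -735687/6898]
4. C_y = 47/5  [CE · GB = 703/5 ∩ DC · FG = -735687/6898]
   → C = (-87/10, 47/5)

C = (-87/10, 47/5)
D = (-6624/3449, 23676/3449)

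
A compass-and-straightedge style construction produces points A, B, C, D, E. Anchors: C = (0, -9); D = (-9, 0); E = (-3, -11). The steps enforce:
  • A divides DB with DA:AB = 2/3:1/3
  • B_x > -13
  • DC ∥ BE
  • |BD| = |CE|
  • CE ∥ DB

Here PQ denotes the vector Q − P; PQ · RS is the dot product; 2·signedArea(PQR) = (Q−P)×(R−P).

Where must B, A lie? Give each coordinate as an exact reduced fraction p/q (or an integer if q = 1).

1. B_x = -12  [DC ∥ BE ∩ CE ∥ DB]
2. B_y = -2  [DC ∥ BE ∩ CE ∥ DB]
   → B = (-12, -2)
3. A_x = -11  [A divides DB with DA:AB = 2/3:1/3]
4. A_y = -4/3  [A divides DB with DA:AB = 2/3:1/3]
   → A = (-11, -4/3)

A = (-11, -4/3)
B = (-12, -2)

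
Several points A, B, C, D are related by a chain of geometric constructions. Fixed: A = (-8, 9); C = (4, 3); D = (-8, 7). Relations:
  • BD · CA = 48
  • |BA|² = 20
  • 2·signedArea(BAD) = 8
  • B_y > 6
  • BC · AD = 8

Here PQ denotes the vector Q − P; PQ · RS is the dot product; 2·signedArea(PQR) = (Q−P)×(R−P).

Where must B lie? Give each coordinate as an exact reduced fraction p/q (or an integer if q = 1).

B = (-4, 7)

1. B_x = -4  [2·signedArea(BAD) = 8 ∩ BD · CA = 48]
2. B_y = 7  [2·signedArea(BAD) = 8 ∩ BD · CA = 48]
   → B = (-4, 7)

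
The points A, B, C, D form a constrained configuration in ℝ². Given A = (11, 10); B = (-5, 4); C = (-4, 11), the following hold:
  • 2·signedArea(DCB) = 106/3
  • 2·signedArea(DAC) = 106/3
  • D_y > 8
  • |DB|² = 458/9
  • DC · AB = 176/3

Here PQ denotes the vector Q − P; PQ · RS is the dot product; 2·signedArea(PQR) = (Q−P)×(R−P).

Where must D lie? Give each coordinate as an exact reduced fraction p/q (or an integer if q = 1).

1. D_x = 2/3  [2·signedArea(DCB) = 106/3 ∩ 2·signedArea(DAC) = 106/3]
2. D_y = 25/3  [2·signedArea(DCB) = 106/3 ∩ 2·signedArea(DAC) = 106/3]
   → D = (2/3, 25/3)

D = (2/3, 25/3)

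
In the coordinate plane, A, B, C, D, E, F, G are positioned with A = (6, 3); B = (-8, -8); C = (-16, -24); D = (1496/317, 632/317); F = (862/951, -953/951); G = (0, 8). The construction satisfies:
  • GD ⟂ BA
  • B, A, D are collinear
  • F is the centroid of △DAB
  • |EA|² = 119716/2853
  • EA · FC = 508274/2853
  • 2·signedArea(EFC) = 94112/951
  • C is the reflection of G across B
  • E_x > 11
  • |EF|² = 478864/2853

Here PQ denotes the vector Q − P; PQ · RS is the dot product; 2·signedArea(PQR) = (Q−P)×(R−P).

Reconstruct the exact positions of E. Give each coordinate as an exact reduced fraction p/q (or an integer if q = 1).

1. E_x = 10550/951  [EA · FC = 508274/2853 ∩ 2·signedArea(EFC) = 94112/951]
2. E_y = 6659/951  [EA · FC = 508274/2853 ∩ 2·signedArea(EFC) = 94112/951]
   → E = (10550/951, 6659/951)

E = (10550/951, 6659/951)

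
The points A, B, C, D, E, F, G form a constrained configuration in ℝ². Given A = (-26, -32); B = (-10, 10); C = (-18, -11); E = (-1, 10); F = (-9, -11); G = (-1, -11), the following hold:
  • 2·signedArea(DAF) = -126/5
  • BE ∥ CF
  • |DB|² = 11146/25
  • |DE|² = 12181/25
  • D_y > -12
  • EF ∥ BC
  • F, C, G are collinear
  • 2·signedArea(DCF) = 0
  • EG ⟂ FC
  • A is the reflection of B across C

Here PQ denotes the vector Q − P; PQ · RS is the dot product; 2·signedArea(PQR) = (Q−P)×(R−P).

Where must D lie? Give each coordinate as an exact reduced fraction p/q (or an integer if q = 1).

D = (-39/5, -11)

1. D_x = -39/5  [2·signedArea(DCF) = 0 ∩ 2·signedArea(DAF) = -126/5]
2. D_y = -11  [2·signedArea(DCF) = 0 ∩ 2·signedArea(DAF) = -126/5]
   → D = (-39/5, -11)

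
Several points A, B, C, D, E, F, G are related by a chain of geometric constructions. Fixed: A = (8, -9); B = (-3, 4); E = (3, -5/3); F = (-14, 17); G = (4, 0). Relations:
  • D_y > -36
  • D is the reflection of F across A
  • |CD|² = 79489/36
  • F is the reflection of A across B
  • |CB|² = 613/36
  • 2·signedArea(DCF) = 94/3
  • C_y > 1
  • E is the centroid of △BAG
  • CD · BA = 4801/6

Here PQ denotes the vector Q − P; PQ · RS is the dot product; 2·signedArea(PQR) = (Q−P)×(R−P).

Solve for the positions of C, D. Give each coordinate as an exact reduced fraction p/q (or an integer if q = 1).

1. D_x = 30  [D is the reflection of F across A]
2. D_y = -35  [D is the reflection of F across A]
   → D = (30, -35)
3. C_x = 0  [CD · BA = 4801/6 ∩ 2·signedArea(DCF) = 94/3]
4. C_y = 7/6  [CD · BA = 4801/6 ∩ 2·signedArea(DCF) = 94/3]
   → C = (0, 7/6)

C = (0, 7/6)
D = (30, -35)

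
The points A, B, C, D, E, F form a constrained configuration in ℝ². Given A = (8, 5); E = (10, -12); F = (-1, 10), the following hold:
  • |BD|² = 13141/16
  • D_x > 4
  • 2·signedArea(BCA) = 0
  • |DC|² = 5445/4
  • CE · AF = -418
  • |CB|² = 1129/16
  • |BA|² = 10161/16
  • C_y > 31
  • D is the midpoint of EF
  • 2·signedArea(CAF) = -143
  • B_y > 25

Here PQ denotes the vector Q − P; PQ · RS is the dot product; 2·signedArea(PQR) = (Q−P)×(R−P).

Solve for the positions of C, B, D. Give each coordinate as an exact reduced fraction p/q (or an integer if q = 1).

B = (-7, 101/4)
C = (-12, 32)
D = (9/2, -1)

1. C_x = -12  [2·signedArea(CAF) = -143 ∩ CE · AF = -418]
2. C_y = 32  [2·signedArea(CAF) = -143 ∩ CE · AF = -418]
   → C = (-12, 32)
3. B_x = -7  [line 27·x + 20·y + -316 = 0 ∩ |BA|² = 10161/16]
4. B_y = 101/4  [line 27·x + 20·y + -316 = 0 ∩ |BA|² = 10161/16]
   → B = (-7, 101/4)
5. D_x = 9/2  [D is the midpoint of EF]
6. D_y = -1  [D is the midpoint of EF]
   → D = (9/2, -1)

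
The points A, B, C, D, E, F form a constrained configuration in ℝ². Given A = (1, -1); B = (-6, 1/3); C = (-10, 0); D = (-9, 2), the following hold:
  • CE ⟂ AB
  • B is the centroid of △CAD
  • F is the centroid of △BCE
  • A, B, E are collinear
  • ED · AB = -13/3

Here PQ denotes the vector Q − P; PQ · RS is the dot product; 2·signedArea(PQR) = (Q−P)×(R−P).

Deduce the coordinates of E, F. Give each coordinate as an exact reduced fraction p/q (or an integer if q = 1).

E = (-4478/457, 483/457)
F = (-3930/457, 1906/4113)

1. E_x = -4478/457  [A, B, E are collinear ∩ CE ⟂ AB]
2. E_y = 483/457  [A, B, E are collinear ∩ CE ⟂ AB]
   → E = (-4478/457, 483/457)
3. F_x = -3930/457  [F is the centroid of △BCE]
4. F_y = 1906/4113  [F is the centroid of △BCE]
   → F = (-3930/457, 1906/4113)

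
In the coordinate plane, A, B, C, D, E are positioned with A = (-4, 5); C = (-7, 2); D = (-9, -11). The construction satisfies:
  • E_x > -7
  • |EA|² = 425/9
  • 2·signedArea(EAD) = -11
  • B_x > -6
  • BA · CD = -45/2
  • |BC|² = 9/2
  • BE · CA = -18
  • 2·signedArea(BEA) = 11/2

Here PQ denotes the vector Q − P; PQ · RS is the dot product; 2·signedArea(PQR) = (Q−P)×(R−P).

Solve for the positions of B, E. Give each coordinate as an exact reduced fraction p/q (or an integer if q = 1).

B = (-11/2, 7/2)
E = (-20/3, -4/3)

1. B_x = -11/2  [line 2·x + 13·y + -69/2 = 0 ∩ |BC|² = 9/2]
2. B_y = 7/2  [line 2·x + 13·y + -69/2 = 0 ∩ |BC|² = 9/2]
   → B = (-11/2, 7/2)
3. E_x = -20/3  [BE · CA = -18 ∩ 2·signedArea(EAD) = -11]
4. E_y = -4/3  [BE · CA = -18 ∩ 2·signedArea(EAD) = -11]
   → E = (-20/3, -4/3)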